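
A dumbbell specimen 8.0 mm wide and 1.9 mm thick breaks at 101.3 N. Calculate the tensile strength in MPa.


Area = width * thickness = 8.0 * 1.9 = 15.2 mm^2
TS = force / area = 101.3 / 15.2 = 6.66 MPa

6.66 MPa


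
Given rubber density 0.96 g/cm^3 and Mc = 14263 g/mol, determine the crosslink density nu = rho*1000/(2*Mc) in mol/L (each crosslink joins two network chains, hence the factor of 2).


nu = rho * 1000 / (2 * Mc)
nu = 0.96 * 1000 / (2 * 14263)
nu = 960.0 / 28526
nu = 0.0337 mol/L

0.0337 mol/L


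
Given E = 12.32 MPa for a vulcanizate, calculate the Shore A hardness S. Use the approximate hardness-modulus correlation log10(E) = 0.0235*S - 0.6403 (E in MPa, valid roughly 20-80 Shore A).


log10(E) = 0.0235*S - 0.6403  =>  S = (log10(E) + 0.6403) / 0.0235
log10(12.32) = 1.090611
S = (1.090611 + 0.6403) / 0.0235 = 1.730911 / 0.0235
S = 73.7

Shore A = 73.7


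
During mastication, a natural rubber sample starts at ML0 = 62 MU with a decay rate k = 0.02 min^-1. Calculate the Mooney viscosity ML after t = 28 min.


ML = ML0 * exp(-k * t)
ML = 62 * exp(-0.02 * 28)
ML = 62 * 0.5712
ML = 35.41 MU

35.41 MU


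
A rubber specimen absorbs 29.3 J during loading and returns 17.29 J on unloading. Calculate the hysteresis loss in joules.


Hysteresis loss = loading - unloading
= 29.3 - 17.29
= 12.01 J

12.01 J


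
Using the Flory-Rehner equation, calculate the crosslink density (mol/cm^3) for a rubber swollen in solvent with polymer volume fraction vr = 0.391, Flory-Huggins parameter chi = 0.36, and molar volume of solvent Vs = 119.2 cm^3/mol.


ln(1 - vr) = ln(1 - 0.391) = -0.4959
Numerator = -((-0.4959) + 0.391 + 0.36 * 0.391^2) = 0.0499
Denominator = 119.2 * (0.391^(1/3) - 0.391/2) = 63.8600
nu = 0.0499 / 63.8600 = 7.8139e-04 mol/cm^3

7.8139e-04 mol/cm^3


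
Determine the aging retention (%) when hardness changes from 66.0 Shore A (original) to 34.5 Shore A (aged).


Retention = aged / original * 100
= 34.5 / 66.0 * 100
= 52.3%

52.3%


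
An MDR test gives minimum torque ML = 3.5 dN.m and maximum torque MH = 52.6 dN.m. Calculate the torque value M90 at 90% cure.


M90 = ML + 0.9 * (MH - ML)
M90 = 3.5 + 0.9 * (52.6 - 3.5)
M90 = 3.5 + 0.9 * 49.1
M90 = 47.69 dN.m

47.69 dN.m


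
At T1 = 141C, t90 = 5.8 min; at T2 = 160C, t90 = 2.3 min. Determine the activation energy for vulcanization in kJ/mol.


T1 = 414.15 K, T2 = 433.15 K
1/T1 - 1/T2 = 1.0592e-04
ln(t1/t2) = ln(5.8/2.3) = 0.9249
Ea = 8.314 * 0.9249 / 1.0592e-04 = 72605.5959 J/mol
Ea = 72.61 kJ/mol

72.61 kJ/mol


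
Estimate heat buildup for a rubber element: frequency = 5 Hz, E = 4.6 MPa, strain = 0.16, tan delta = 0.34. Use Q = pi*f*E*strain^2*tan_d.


Q = pi * f * E * strain^2 * tan_d
= pi * 5 * 4.6 * 0.16^2 * 0.34
= pi * 5 * 4.6 * 0.0256 * 0.34
= 0.6289

Q = 0.6289


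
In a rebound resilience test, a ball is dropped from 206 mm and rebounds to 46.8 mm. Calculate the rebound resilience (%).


Resilience = h_rebound / h_drop * 100
= 46.8 / 206 * 100
= 22.7%

22.7%


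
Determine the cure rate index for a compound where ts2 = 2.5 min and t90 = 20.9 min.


CRI = 100 / (t90 - ts2)
= 100 / (20.9 - 2.5)
= 100 / 18.4
= 5.43 min^-1

5.43 min^-1


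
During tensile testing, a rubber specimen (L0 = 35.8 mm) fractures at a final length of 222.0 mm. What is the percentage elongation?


Elongation = (Lf - L0) / L0 * 100
= (222.0 - 35.8) / 35.8 * 100
= 186.2 / 35.8 * 100
= 520.1%

520.1%


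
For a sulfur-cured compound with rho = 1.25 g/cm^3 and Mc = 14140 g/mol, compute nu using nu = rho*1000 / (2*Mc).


nu = rho * 1000 / (2 * Mc)
nu = 1.25 * 1000 / (2 * 14140)
nu = 1250.0 / 28280
nu = 0.0442 mol/L

0.0442 mol/L


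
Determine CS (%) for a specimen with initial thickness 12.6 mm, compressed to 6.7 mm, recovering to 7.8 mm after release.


CS = (t0 - recovered) / (t0 - ts) * 100
= (12.6 - 7.8) / (12.6 - 6.7) * 100
= 4.8 / 5.9 * 100
= 81.4%

81.4%


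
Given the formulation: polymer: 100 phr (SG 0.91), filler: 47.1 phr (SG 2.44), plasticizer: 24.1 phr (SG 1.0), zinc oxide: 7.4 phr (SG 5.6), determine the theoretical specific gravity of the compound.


Sum of weights = 178.6
Volume contributions:
  polymer: 100/0.91 = 109.8901
  filler: 47.1/2.44 = 19.3033
  plasticizer: 24.1/1.0 = 24.1000
  zinc oxide: 7.4/5.6 = 1.3214
Sum of volumes = 154.6148
SG = 178.6 / 154.6148 = 1.155

SG = 1.155


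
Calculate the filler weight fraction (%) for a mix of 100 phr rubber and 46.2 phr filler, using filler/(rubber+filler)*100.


Filler % = filler / (rubber + filler) * 100
= 46.2 / (100 + 46.2) * 100
= 46.2 / 146.2 * 100
= 31.6%

31.6%


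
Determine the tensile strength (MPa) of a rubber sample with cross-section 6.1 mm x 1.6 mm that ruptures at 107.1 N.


Area = width * thickness = 6.1 * 1.6 = 9.76 mm^2
TS = force / area = 107.1 / 9.76 = 10.97 MPa

10.97 MPa


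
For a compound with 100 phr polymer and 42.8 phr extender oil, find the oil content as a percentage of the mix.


Oil % = oil / (100 + oil) * 100
= 42.8 / (100 + 42.8) * 100
= 42.8 / 142.8 * 100
= 29.97%

29.97%


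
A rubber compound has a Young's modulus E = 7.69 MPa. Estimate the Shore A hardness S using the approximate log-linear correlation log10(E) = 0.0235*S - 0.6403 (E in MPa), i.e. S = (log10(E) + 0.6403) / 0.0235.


log10(E) = 0.0235*S - 0.6403  =>  S = (log10(E) + 0.6403) / 0.0235
log10(7.69) = 0.885926
S = (0.885926 + 0.6403) / 0.0235 = 1.526226 / 0.0235
S = 64.9

Shore A = 64.9


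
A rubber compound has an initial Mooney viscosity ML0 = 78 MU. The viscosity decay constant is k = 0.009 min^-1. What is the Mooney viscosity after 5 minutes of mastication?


ML = ML0 * exp(-k * t)
ML = 78 * exp(-0.009 * 5)
ML = 78 * 0.9560
ML = 74.57 MU

74.57 MU


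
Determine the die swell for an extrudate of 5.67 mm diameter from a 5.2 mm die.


Die swell ratio = D_extrudate / D_die
= 5.67 / 5.2
= 1.09

Die swell = 1.09


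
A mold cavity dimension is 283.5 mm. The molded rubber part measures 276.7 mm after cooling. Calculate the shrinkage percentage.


Shrinkage = (mold - part) / mold * 100
= (283.5 - 276.7) / 283.5 * 100
= 6.8 / 283.5 * 100
= 2.4%

2.4%


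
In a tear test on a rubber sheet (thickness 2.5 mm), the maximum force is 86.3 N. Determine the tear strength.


Tear strength = force / thickness
= 86.3 / 2.5
= 34.52 N/mm

34.52 N/mm


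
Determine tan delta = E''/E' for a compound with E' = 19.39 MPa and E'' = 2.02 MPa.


tan delta = E'' / E'
= 2.02 / 19.39
= 0.1042

tan delta = 0.1042


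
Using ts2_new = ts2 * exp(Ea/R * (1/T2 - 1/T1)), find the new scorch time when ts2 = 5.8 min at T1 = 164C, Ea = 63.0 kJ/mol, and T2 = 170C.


Convert temperatures: T1 = 164 + 273.15 = 437.15 K, T2 = 170 + 273.15 = 443.15 K
ts2_new = 5.8 * exp(63000 / 8.314 * (1/443.15 - 1/437.15))
1/T2 - 1/T1 = -3.0972e-05
ts2_new = 4.59 min

4.59 min


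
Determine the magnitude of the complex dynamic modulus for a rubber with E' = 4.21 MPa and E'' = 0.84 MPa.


|E*| = sqrt(E'^2 + E''^2)
= sqrt(4.21^2 + 0.84^2)
= sqrt(17.7241 + 0.7056)
= 4.293 MPa

4.293 MPa


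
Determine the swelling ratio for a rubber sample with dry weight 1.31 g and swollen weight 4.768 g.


Q = W_swollen / W_dry
Q = 4.768 / 1.31
Q = 3.64

Q = 3.64


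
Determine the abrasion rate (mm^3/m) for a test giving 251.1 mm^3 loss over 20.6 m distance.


Rate = volume_loss / distance
= 251.1 / 20.6
= 12.189 mm^3/m

12.189 mm^3/m


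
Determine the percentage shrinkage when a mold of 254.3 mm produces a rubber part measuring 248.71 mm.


Shrinkage = (mold - part) / mold * 100
= (254.3 - 248.71) / 254.3 * 100
= 5.59 / 254.3 * 100
= 2.2%

2.2%


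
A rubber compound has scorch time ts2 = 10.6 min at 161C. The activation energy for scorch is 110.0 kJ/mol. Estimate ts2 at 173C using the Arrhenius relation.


Convert temperatures: T1 = 161 + 273.15 = 434.15 K, T2 = 173 + 273.15 = 446.15 K
ts2_new = 10.6 * exp(110000 / 8.314 * (1/446.15 - 1/434.15))
1/T2 - 1/T1 = -6.1953e-05
ts2_new = 4.67 min

4.67 min


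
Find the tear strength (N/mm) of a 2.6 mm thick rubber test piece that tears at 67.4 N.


Tear strength = force / thickness
= 67.4 / 2.6
= 25.92 N/mm

25.92 N/mm


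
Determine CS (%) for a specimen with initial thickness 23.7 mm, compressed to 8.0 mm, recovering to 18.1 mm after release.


CS = (t0 - recovered) / (t0 - ts) * 100
= (23.7 - 18.1) / (23.7 - 8.0) * 100
= 5.6 / 15.7 * 100
= 35.7%

35.7%


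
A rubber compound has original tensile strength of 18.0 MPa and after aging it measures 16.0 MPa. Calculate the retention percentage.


Retention = aged / original * 100
= 16.0 / 18.0 * 100
= 88.9%

88.9%


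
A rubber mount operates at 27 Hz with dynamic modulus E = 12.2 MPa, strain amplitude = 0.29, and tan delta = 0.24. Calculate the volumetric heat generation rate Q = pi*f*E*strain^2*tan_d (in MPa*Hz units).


Q = pi * f * E * strain^2 * tan_d
= pi * 27 * 12.2 * 0.29^2 * 0.24
= pi * 27 * 12.2 * 0.0841 * 0.24
= 20.8872

Q = 20.8872


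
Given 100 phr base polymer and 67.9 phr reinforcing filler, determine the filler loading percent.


Filler % = filler / (rubber + filler) * 100
= 67.9 / (100 + 67.9) * 100
= 67.9 / 167.9 * 100
= 40.44%

40.44%


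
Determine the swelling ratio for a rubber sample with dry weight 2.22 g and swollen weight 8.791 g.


Q = W_swollen / W_dry
Q = 8.791 / 2.22
Q = 3.96

Q = 3.96


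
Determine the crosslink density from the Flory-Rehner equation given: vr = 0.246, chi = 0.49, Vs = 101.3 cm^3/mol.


ln(1 - vr) = ln(1 - 0.246) = -0.2824
Numerator = -((-0.2824) + 0.246 + 0.49 * 0.246^2) = 0.0067
Denominator = 101.3 * (0.246^(1/3) - 0.246/2) = 51.0129
nu = 0.0067 / 51.0129 = 1.3154e-04 mol/cm^3

1.3154e-04 mol/cm^3


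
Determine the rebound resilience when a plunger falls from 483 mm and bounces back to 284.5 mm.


Resilience = h_rebound / h_drop * 100
= 284.5 / 483 * 100
= 58.9%

58.9%


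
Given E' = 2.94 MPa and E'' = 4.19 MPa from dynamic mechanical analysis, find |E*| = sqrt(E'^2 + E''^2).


|E*| = sqrt(E'^2 + E''^2)
= sqrt(2.94^2 + 4.19^2)
= sqrt(8.6436 + 17.5561)
= 5.119 MPa

5.119 MPa


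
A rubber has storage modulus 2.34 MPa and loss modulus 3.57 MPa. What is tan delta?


tan delta = E'' / E'
= 3.57 / 2.34
= 1.5256

tan delta = 1.5256


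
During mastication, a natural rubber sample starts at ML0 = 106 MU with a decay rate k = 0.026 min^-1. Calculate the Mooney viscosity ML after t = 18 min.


ML = ML0 * exp(-k * t)
ML = 106 * exp(-0.026 * 18)
ML = 106 * 0.6263
ML = 66.38 MU

66.38 MU


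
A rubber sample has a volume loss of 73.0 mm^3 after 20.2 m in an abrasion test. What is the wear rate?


Rate = volume_loss / distance
= 73.0 / 20.2
= 3.614 mm^3/m

3.614 mm^3/m


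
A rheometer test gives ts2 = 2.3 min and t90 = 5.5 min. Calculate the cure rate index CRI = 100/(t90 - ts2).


CRI = 100 / (t90 - ts2)
= 100 / (5.5 - 2.3)
= 100 / 3.2
= 31.25 min^-1

31.25 min^-1


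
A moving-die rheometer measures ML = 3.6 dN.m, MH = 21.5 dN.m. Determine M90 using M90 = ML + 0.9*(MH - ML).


M90 = ML + 0.9 * (MH - ML)
M90 = 3.6 + 0.9 * (21.5 - 3.6)
M90 = 3.6 + 0.9 * 17.9
M90 = 19.71 dN.m

19.71 dN.m


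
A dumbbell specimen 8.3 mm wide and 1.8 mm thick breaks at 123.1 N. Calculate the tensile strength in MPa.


Area = width * thickness = 8.3 * 1.8 = 14.94 mm^2
TS = force / area = 123.1 / 14.94 = 8.24 MPa

8.24 MPa


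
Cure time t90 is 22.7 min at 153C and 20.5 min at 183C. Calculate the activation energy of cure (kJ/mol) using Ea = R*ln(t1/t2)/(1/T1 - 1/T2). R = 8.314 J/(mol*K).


T1 = 426.15 K, T2 = 456.15 K
1/T1 - 1/T2 = 1.5433e-04
ln(t1/t2) = ln(22.7/20.5) = 0.1019
Ea = 8.314 * 0.1019 / 1.5433e-04 = 5491.6611 J/mol
Ea = 5.49 kJ/mol

5.49 kJ/mol


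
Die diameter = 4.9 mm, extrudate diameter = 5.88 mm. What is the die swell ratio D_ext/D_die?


Die swell ratio = D_extrudate / D_die
= 5.88 / 4.9
= 1.2

Die swell = 1.2


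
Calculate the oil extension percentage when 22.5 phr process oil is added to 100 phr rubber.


Oil % = oil / (100 + oil) * 100
= 22.5 / (100 + 22.5) * 100
= 22.5 / 122.5 * 100
= 18.37%

18.37%


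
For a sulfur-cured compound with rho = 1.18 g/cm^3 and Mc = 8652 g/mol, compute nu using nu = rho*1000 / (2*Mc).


nu = rho * 1000 / (2 * Mc)
nu = 1.18 * 1000 / (2 * 8652)
nu = 1180.0 / 17304
nu = 0.0682 mol/L

0.0682 mol/L


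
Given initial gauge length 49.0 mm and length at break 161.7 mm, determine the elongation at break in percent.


Elongation = (Lf - L0) / L0 * 100
= (161.7 - 49.0) / 49.0 * 100
= 112.7 / 49.0 * 100
= 230.0%

230.0%


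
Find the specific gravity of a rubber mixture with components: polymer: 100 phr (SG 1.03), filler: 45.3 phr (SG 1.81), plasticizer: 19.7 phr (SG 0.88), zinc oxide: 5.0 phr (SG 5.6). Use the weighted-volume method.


Sum of weights = 170.0
Volume contributions:
  polymer: 100/1.03 = 97.0874
  filler: 45.3/1.81 = 25.0276
  plasticizer: 19.7/0.88 = 22.3864
  zinc oxide: 5.0/5.6 = 0.8929
Sum of volumes = 145.3942
SG = 170.0 / 145.3942 = 1.169

SG = 1.169


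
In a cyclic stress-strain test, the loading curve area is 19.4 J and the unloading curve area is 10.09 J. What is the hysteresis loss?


Hysteresis loss = loading - unloading
= 19.4 - 10.09
= 9.31 J

9.31 J


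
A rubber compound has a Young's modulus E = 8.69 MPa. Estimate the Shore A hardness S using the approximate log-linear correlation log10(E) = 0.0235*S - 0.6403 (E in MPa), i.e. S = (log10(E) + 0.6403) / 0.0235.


log10(E) = 0.0235*S - 0.6403  =>  S = (log10(E) + 0.6403) / 0.0235
log10(8.69) = 0.939020
S = (0.939020 + 0.6403) / 0.0235 = 1.579320 / 0.0235
S = 67.2

Shore A = 67.2


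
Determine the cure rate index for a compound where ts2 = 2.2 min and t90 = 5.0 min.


CRI = 100 / (t90 - ts2)
= 100 / (5.0 - 2.2)
= 100 / 2.8
= 35.71 min^-1

35.71 min^-1


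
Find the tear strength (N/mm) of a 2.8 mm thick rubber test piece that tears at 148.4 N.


Tear strength = force / thickness
= 148.4 / 2.8
= 53.0 N/mm

53.0 N/mm


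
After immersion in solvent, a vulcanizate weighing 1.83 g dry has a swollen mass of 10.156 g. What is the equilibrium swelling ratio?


Q = W_swollen / W_dry
Q = 10.156 / 1.83
Q = 5.55

Q = 5.55


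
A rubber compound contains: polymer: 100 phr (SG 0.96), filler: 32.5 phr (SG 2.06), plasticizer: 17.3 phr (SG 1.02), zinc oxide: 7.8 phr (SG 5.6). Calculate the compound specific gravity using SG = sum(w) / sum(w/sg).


Sum of weights = 157.6
Volume contributions:
  polymer: 100/0.96 = 104.1667
  filler: 32.5/2.06 = 15.7767
  plasticizer: 17.3/1.02 = 16.9608
  zinc oxide: 7.8/5.6 = 1.3929
Sum of volumes = 138.2970
SG = 157.6 / 138.2970 = 1.14

SG = 1.14


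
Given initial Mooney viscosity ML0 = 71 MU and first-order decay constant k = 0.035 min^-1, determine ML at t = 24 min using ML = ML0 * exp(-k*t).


ML = ML0 * exp(-k * t)
ML = 71 * exp(-0.035 * 24)
ML = 71 * 0.4317
ML = 30.65 MU

30.65 MU


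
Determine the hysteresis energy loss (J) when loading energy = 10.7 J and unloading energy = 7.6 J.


Hysteresis loss = loading - unloading
= 10.7 - 7.6
= 3.1 J

3.1 J


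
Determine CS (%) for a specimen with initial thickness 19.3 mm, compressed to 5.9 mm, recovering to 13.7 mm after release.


CS = (t0 - recovered) / (t0 - ts) * 100
= (19.3 - 13.7) / (19.3 - 5.9) * 100
= 5.6 / 13.4 * 100
= 41.8%

41.8%


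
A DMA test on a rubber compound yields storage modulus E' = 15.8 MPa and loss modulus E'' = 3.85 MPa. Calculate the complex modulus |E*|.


|E*| = sqrt(E'^2 + E''^2)
= sqrt(15.8^2 + 3.85^2)
= sqrt(249.6400 + 14.8225)
= 16.262 MPa

16.262 MPa


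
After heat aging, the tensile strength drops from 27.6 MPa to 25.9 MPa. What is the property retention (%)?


Retention = aged / original * 100
= 25.9 / 27.6 * 100
= 93.8%

93.8%


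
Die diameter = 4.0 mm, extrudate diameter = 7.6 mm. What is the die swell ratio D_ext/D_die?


Die swell ratio = D_extrudate / D_die
= 7.6 / 4.0
= 1.9

Die swell = 1.9


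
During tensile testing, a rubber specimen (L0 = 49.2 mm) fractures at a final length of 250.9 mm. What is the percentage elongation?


Elongation = (Lf - L0) / L0 * 100
= (250.9 - 49.2) / 49.2 * 100
= 201.7 / 49.2 * 100
= 410.0%

410.0%


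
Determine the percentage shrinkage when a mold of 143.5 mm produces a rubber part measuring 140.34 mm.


Shrinkage = (mold - part) / mold * 100
= (143.5 - 140.34) / 143.5 * 100
= 3.16 / 143.5 * 100
= 2.2%

2.2%


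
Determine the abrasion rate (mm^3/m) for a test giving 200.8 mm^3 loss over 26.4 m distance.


Rate = volume_loss / distance
= 200.8 / 26.4
= 7.606 mm^3/m

7.606 mm^3/m


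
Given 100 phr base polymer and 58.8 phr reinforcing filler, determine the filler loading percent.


Filler % = filler / (rubber + filler) * 100
= 58.8 / (100 + 58.8) * 100
= 58.8 / 158.8 * 100
= 37.03%

37.03%


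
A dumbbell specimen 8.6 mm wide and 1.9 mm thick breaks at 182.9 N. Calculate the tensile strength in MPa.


Area = width * thickness = 8.6 * 1.9 = 16.34 mm^2
TS = force / area = 182.9 / 16.34 = 11.19 MPa

11.19 MPa


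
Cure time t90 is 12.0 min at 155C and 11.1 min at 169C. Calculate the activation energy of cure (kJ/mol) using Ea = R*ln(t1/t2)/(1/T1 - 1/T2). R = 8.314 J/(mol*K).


T1 = 428.15 K, T2 = 442.15 K
1/T1 - 1/T2 = 7.3954e-05
ln(t1/t2) = ln(12.0/11.1) = 0.0780
Ea = 8.314 * 0.0780 / 7.3954e-05 = 8764.5168 J/mol
Ea = 8.76 kJ/mol

8.76 kJ/mol


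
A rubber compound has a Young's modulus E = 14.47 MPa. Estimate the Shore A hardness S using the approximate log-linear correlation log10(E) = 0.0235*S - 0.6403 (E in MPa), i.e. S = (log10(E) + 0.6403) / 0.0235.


log10(E) = 0.0235*S - 0.6403  =>  S = (log10(E) + 0.6403) / 0.0235
log10(14.47) = 1.160469
S = (1.160469 + 0.6403) / 0.0235 = 1.800769 / 0.0235
S = 76.6

Shore A = 76.6


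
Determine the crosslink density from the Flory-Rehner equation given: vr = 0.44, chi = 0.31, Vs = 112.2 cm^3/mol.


ln(1 - vr) = ln(1 - 0.44) = -0.5798
Numerator = -((-0.5798) + 0.44 + 0.31 * 0.44^2) = 0.0798
Denominator = 112.2 * (0.44^(1/3) - 0.44/2) = 60.6543
nu = 0.0798 / 60.6543 = 0.0013 mol/cm^3

0.0013 mol/cm^3


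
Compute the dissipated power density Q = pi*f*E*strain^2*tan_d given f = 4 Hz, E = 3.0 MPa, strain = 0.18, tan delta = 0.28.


Q = pi * f * E * strain^2 * tan_d
= pi * 4 * 3.0 * 0.18^2 * 0.28
= pi * 4 * 3.0 * 0.0324 * 0.28
= 0.3420

Q = 0.3420


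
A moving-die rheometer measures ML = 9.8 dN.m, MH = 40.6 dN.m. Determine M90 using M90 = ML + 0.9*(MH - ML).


M90 = ML + 0.9 * (MH - ML)
M90 = 9.8 + 0.9 * (40.6 - 9.8)
M90 = 9.8 + 0.9 * 30.8
M90 = 37.52 dN.m

37.52 dN.m


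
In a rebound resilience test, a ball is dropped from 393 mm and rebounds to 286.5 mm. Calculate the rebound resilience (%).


Resilience = h_rebound / h_drop * 100
= 286.5 / 393 * 100
= 72.9%

72.9%


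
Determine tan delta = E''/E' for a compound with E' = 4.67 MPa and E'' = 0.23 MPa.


tan delta = E'' / E'
= 0.23 / 4.67
= 0.0493

tan delta = 0.0493


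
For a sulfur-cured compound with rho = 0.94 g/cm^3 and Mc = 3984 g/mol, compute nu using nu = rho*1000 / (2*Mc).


nu = rho * 1000 / (2 * Mc)
nu = 0.94 * 1000 / (2 * 3984)
nu = 940.0 / 7968
nu = 0.1180 mol/L

0.1180 mol/L


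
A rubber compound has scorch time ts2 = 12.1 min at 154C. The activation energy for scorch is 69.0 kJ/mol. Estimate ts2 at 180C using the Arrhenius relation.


Convert temperatures: T1 = 154 + 273.15 = 427.15 K, T2 = 180 + 273.15 = 453.15 K
ts2_new = 12.1 * exp(69000 / 8.314 * (1/453.15 - 1/427.15))
1/T2 - 1/T1 = -1.3432e-04
ts2_new = 3.97 min

3.97 min


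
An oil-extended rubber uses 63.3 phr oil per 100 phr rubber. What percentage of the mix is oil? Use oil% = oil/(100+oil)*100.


Oil % = oil / (100 + oil) * 100
= 63.3 / (100 + 63.3) * 100
= 63.3 / 163.3 * 100
= 38.76%

38.76%


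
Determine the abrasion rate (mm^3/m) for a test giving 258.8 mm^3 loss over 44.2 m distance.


Rate = volume_loss / distance
= 258.8 / 44.2
= 5.855 mm^3/m

5.855 mm^3/m


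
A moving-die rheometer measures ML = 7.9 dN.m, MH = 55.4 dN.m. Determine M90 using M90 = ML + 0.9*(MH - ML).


M90 = ML + 0.9 * (MH - ML)
M90 = 7.9 + 0.9 * (55.4 - 7.9)
M90 = 7.9 + 0.9 * 47.5
M90 = 50.65 dN.m

50.65 dN.m


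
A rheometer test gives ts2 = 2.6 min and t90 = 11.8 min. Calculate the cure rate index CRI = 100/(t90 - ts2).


CRI = 100 / (t90 - ts2)
= 100 / (11.8 - 2.6)
= 100 / 9.2
= 10.87 min^-1

10.87 min^-1


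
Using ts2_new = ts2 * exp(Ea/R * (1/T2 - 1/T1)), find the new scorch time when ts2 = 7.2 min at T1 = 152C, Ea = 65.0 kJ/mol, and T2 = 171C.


Convert temperatures: T1 = 152 + 273.15 = 425.15 K, T2 = 171 + 273.15 = 444.15 K
ts2_new = 7.2 * exp(65000 / 8.314 * (1/444.15 - 1/425.15))
1/T2 - 1/T1 = -1.0062e-04
ts2_new = 3.28 min

3.28 min


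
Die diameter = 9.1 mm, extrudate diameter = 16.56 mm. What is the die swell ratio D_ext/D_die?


Die swell ratio = D_extrudate / D_die
= 16.56 / 9.1
= 1.82

Die swell = 1.82


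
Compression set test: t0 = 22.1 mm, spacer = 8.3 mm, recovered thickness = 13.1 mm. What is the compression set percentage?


CS = (t0 - recovered) / (t0 - ts) * 100
= (22.1 - 13.1) / (22.1 - 8.3) * 100
= 9.0 / 13.8 * 100
= 65.2%

65.2%


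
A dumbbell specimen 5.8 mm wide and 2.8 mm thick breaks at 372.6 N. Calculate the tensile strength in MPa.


Area = width * thickness = 5.8 * 2.8 = 16.24 mm^2
TS = force / area = 372.6 / 16.24 = 22.94 MPa

22.94 MPa


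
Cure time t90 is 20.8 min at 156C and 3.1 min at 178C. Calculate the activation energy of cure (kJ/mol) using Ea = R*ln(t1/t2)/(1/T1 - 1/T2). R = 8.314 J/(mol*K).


T1 = 429.15 K, T2 = 451.15 K
1/T1 - 1/T2 = 1.1363e-04
ln(t1/t2) = ln(20.8/3.1) = 1.9036
Ea = 8.314 * 1.9036 / 1.1363e-04 = 139277.8026 J/mol
Ea = 139.28 kJ/mol

139.28 kJ/mol


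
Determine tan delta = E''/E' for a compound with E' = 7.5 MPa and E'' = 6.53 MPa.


tan delta = E'' / E'
= 6.53 / 7.5
= 0.8707

tan delta = 0.8707


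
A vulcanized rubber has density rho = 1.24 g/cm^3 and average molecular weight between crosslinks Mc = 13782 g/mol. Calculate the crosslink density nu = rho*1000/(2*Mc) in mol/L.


nu = rho * 1000 / (2 * Mc)
nu = 1.24 * 1000 / (2 * 13782)
nu = 1240.0 / 27564
nu = 0.0450 mol/L

0.0450 mol/L


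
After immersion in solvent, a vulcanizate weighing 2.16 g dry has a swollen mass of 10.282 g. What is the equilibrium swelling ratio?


Q = W_swollen / W_dry
Q = 10.282 / 2.16
Q = 4.76

Q = 4.76


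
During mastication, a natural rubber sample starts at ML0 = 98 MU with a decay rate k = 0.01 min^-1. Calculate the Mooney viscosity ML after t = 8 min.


ML = ML0 * exp(-k * t)
ML = 98 * exp(-0.01 * 8)
ML = 98 * 0.9231
ML = 90.47 MU

90.47 MU


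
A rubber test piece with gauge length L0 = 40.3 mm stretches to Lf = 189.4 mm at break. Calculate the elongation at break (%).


Elongation = (Lf - L0) / L0 * 100
= (189.4 - 40.3) / 40.3 * 100
= 149.1 / 40.3 * 100
= 370.0%

370.0%


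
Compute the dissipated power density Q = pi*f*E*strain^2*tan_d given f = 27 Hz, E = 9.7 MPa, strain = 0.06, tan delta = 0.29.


Q = pi * f * E * strain^2 * tan_d
= pi * 27 * 9.7 * 0.06^2 * 0.29
= pi * 27 * 9.7 * 0.0036 * 0.29
= 0.8590

Q = 0.8590


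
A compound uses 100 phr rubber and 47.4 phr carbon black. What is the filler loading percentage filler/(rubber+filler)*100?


Filler % = filler / (rubber + filler) * 100
= 47.4 / (100 + 47.4) * 100
= 47.4 / 147.4 * 100
= 32.16%

32.16%


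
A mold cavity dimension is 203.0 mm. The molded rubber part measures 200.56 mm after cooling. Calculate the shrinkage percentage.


Shrinkage = (mold - part) / mold * 100
= (203.0 - 200.56) / 203.0 * 100
= 2.44 / 203.0 * 100
= 1.2%

1.2%


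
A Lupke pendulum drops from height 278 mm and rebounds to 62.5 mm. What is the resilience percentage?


Resilience = h_rebound / h_drop * 100
= 62.5 / 278 * 100
= 22.5%

22.5%


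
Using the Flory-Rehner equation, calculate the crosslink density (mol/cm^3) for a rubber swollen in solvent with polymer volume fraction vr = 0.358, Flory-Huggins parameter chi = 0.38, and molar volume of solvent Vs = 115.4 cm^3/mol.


ln(1 - vr) = ln(1 - 0.358) = -0.4432
Numerator = -((-0.4432) + 0.358 + 0.38 * 0.358^2) = 0.0365
Denominator = 115.4 * (0.358^(1/3) - 0.358/2) = 61.2842
nu = 0.0365 / 61.2842 = 5.9501e-04 mol/cm^3

5.9501e-04 mol/cm^3


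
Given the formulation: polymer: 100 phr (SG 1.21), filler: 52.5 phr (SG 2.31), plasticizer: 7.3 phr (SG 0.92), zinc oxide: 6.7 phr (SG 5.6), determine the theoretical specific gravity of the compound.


Sum of weights = 166.5
Volume contributions:
  polymer: 100/1.21 = 82.6446
  filler: 52.5/2.31 = 22.7273
  plasticizer: 7.3/0.92 = 7.9348
  zinc oxide: 6.7/5.6 = 1.1964
Sum of volumes = 114.5031
SG = 166.5 / 114.5031 = 1.454

SG = 1.454


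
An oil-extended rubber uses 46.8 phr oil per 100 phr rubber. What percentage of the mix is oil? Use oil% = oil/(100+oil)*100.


Oil % = oil / (100 + oil) * 100
= 46.8 / (100 + 46.8) * 100
= 46.8 / 146.8 * 100
= 31.88%

31.88%


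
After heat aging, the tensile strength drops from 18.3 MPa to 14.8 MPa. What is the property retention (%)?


Retention = aged / original * 100
= 14.8 / 18.3 * 100
= 80.9%

80.9%


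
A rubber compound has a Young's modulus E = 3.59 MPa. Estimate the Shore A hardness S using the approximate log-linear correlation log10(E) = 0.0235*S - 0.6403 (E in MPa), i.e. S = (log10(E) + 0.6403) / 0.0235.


log10(E) = 0.0235*S - 0.6403  =>  S = (log10(E) + 0.6403) / 0.0235
log10(3.59) = 0.555094
S = (0.555094 + 0.6403) / 0.0235 = 1.195394 / 0.0235
S = 50.9

Shore A = 50.9


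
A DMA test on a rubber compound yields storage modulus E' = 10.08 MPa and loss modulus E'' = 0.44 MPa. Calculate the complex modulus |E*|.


|E*| = sqrt(E'^2 + E''^2)
= sqrt(10.08^2 + 0.44^2)
= sqrt(101.6064 + 0.1936)
= 10.09 MPa

10.09 MPa


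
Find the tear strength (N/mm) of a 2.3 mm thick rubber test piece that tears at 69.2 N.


Tear strength = force / thickness
= 69.2 / 2.3
= 30.09 N/mm

30.09 N/mm


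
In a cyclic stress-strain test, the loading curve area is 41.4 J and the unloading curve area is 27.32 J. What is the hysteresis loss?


Hysteresis loss = loading - unloading
= 41.4 - 27.32
= 14.08 J

14.08 J


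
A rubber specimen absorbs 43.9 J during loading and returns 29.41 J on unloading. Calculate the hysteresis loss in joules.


Hysteresis loss = loading - unloading
= 43.9 - 29.41
= 14.49 J

14.49 J


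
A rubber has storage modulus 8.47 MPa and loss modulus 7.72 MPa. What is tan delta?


tan delta = E'' / E'
= 7.72 / 8.47
= 0.9115

tan delta = 0.9115


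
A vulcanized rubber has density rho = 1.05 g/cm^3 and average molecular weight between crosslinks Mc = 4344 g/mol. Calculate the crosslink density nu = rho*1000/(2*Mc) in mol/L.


nu = rho * 1000 / (2 * Mc)
nu = 1.05 * 1000 / (2 * 4344)
nu = 1050.0 / 8688
nu = 0.1209 mol/L

0.1209 mol/L


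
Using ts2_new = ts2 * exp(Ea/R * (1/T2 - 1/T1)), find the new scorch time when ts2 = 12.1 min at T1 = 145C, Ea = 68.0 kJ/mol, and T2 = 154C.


Convert temperatures: T1 = 145 + 273.15 = 418.15 K, T2 = 154 + 273.15 = 427.15 K
ts2_new = 12.1 * exp(68000 / 8.314 * (1/427.15 - 1/418.15))
1/T2 - 1/T1 = -5.0388e-05
ts2_new = 8.01 min

8.01 min


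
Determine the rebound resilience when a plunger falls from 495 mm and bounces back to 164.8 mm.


Resilience = h_rebound / h_drop * 100
= 164.8 / 495 * 100
= 33.3%

33.3%


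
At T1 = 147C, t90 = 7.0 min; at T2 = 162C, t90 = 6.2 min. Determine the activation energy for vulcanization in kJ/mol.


T1 = 420.15 K, T2 = 435.15 K
1/T1 - 1/T2 = 8.2044e-05
ln(t1/t2) = ln(7.0/6.2) = 0.1214
Ea = 8.314 * 0.1214 / 8.2044e-05 = 12298.1773 J/mol
Ea = 12.3 kJ/mol

12.3 kJ/mol


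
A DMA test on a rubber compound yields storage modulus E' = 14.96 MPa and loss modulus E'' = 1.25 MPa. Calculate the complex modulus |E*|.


|E*| = sqrt(E'^2 + E''^2)
= sqrt(14.96^2 + 1.25^2)
= sqrt(223.8016 + 1.5625)
= 15.012 MPa

15.012 MPa


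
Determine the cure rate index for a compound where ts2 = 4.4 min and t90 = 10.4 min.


CRI = 100 / (t90 - ts2)
= 100 / (10.4 - 4.4)
= 100 / 6.0
= 16.67 min^-1

16.67 min^-1


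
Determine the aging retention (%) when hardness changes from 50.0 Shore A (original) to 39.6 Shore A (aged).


Retention = aged / original * 100
= 39.6 / 50.0 * 100
= 79.2%

79.2%


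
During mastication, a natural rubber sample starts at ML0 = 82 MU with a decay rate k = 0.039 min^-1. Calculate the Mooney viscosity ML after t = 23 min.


ML = ML0 * exp(-k * t)
ML = 82 * exp(-0.039 * 23)
ML = 82 * 0.4078
ML = 33.44 MU

33.44 MU


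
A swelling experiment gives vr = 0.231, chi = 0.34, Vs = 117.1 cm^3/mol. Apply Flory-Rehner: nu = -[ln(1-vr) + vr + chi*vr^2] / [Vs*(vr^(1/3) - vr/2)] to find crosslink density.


ln(1 - vr) = ln(1 - 0.231) = -0.2627
Numerator = -((-0.2627) + 0.231 + 0.34 * 0.231^2) = 0.0135
Denominator = 117.1 * (0.231^(1/3) - 0.231/2) = 58.3251
nu = 0.0135 / 58.3251 = 2.3183e-04 mol/cm^3

2.3183e-04 mol/cm^3


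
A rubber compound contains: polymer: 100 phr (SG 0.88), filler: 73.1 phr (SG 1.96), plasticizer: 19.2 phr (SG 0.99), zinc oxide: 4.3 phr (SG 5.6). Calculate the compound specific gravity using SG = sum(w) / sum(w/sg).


Sum of weights = 196.6
Volume contributions:
  polymer: 100/0.88 = 113.6364
  filler: 73.1/1.96 = 37.2959
  plasticizer: 19.2/0.99 = 19.3939
  zinc oxide: 4.3/5.6 = 0.7679
Sum of volumes = 171.0941
SG = 196.6 / 171.0941 = 1.149

SG = 1.149


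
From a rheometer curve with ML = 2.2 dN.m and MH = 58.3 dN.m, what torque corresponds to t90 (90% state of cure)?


M90 = ML + 0.9 * (MH - ML)
M90 = 2.2 + 0.9 * (58.3 - 2.2)
M90 = 2.2 + 0.9 * 56.1
M90 = 52.69 dN.m

52.69 dN.m


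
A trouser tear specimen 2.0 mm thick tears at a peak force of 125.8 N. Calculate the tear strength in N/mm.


Tear strength = force / thickness
= 125.8 / 2.0
= 62.9 N/mm

62.9 N/mm


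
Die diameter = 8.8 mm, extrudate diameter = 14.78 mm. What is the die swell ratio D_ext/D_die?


Die swell ratio = D_extrudate / D_die
= 14.78 / 8.8
= 1.68

Die swell = 1.68


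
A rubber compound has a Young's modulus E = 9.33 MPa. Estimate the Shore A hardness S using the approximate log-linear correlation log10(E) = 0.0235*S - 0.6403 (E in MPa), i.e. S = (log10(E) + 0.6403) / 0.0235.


log10(E) = 0.0235*S - 0.6403  =>  S = (log10(E) + 0.6403) / 0.0235
log10(9.33) = 0.969882
S = (0.969882 + 0.6403) / 0.0235 = 1.610182 / 0.0235
S = 68.5

Shore A = 68.5


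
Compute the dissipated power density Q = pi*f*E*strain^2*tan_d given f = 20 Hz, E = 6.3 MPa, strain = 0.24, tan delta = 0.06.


Q = pi * f * E * strain^2 * tan_d
= pi * 20 * 6.3 * 0.24^2 * 0.06
= pi * 20 * 6.3 * 0.0576 * 0.06
= 1.3680

Q = 1.3680


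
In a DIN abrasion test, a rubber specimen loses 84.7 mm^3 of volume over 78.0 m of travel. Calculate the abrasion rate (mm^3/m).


Rate = volume_loss / distance
= 84.7 / 78.0
= 1.086 mm^3/m

1.086 mm^3/m


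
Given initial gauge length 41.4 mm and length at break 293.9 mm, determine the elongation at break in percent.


Elongation = (Lf - L0) / L0 * 100
= (293.9 - 41.4) / 41.4 * 100
= 252.5 / 41.4 * 100
= 609.9%

609.9%


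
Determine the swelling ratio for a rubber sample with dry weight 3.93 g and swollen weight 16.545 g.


Q = W_swollen / W_dry
Q = 16.545 / 3.93
Q = 4.21

Q = 4.21


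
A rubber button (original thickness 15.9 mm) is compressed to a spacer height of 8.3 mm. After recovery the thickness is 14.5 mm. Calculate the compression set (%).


CS = (t0 - recovered) / (t0 - ts) * 100
= (15.9 - 14.5) / (15.9 - 8.3) * 100
= 1.4 / 7.6 * 100
= 18.4%

18.4%


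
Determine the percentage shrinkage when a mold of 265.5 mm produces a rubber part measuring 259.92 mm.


Shrinkage = (mold - part) / mold * 100
= (265.5 - 259.92) / 265.5 * 100
= 5.58 / 265.5 * 100
= 2.1%

2.1%


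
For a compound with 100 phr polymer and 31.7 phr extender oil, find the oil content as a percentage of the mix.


Oil % = oil / (100 + oil) * 100
= 31.7 / (100 + 31.7) * 100
= 31.7 / 131.7 * 100
= 24.07%

24.07%


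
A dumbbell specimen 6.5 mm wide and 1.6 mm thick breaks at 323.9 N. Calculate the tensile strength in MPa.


Area = width * thickness = 6.5 * 1.6 = 10.4 mm^2
TS = force / area = 323.9 / 10.4 = 31.14 MPa

31.14 MPa


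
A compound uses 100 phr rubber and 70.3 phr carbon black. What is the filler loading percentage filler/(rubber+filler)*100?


Filler % = filler / (rubber + filler) * 100
= 70.3 / (100 + 70.3) * 100
= 70.3 / 170.3 * 100
= 41.28%

41.28%


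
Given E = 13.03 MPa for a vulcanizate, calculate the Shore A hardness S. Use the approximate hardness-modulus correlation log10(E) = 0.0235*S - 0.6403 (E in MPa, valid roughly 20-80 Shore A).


log10(E) = 0.0235*S - 0.6403  =>  S = (log10(E) + 0.6403) / 0.0235
log10(13.03) = 1.114944
S = (1.114944 + 0.6403) / 0.0235 = 1.755244 / 0.0235
S = 74.7

Shore A = 74.7


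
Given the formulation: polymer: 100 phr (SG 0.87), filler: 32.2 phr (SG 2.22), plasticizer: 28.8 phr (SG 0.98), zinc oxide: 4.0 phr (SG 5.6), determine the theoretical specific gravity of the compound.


Sum of weights = 165.0
Volume contributions:
  polymer: 100/0.87 = 114.9425
  filler: 32.2/2.22 = 14.5045
  plasticizer: 28.8/0.98 = 29.3878
  zinc oxide: 4.0/5.6 = 0.7143
Sum of volumes = 159.5491
SG = 165.0 / 159.5491 = 1.034

SG = 1.034


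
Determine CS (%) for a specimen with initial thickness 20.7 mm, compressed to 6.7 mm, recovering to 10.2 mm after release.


CS = (t0 - recovered) / (t0 - ts) * 100
= (20.7 - 10.2) / (20.7 - 6.7) * 100
= 10.5 / 14.0 * 100
= 75.0%

75.0%


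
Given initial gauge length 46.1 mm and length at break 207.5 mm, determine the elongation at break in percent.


Elongation = (Lf - L0) / L0 * 100
= (207.5 - 46.1) / 46.1 * 100
= 161.4 / 46.1 * 100
= 350.1%

350.1%


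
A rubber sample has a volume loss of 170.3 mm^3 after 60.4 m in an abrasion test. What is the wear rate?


Rate = volume_loss / distance
= 170.3 / 60.4
= 2.82 mm^3/m

2.82 mm^3/m


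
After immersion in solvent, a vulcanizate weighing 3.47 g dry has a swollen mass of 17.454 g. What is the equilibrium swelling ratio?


Q = W_swollen / W_dry
Q = 17.454 / 3.47
Q = 5.03

Q = 5.03


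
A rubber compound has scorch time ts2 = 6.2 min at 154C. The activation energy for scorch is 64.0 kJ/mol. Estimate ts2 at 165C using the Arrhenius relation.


Convert temperatures: T1 = 154 + 273.15 = 427.15 K, T2 = 165 + 273.15 = 438.15 K
ts2_new = 6.2 * exp(64000 / 8.314 * (1/438.15 - 1/427.15))
1/T2 - 1/T1 = -5.8775e-05
ts2_new = 3.94 min

3.94 min


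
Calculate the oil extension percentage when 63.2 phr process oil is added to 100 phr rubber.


Oil % = oil / (100 + oil) * 100
= 63.2 / (100 + 63.2) * 100
= 63.2 / 163.2 * 100
= 38.73%

38.73%


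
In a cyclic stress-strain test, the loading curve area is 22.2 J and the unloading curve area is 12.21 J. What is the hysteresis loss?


Hysteresis loss = loading - unloading
= 22.2 - 12.21
= 9.99 J

9.99 J


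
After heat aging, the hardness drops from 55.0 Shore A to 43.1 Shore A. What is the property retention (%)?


Retention = aged / original * 100
= 43.1 / 55.0 * 100
= 78.4%

78.4%


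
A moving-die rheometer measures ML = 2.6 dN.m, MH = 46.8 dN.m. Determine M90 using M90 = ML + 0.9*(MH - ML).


M90 = ML + 0.9 * (MH - ML)
M90 = 2.6 + 0.9 * (46.8 - 2.6)
M90 = 2.6 + 0.9 * 44.2
M90 = 42.38 dN.m

42.38 dN.m


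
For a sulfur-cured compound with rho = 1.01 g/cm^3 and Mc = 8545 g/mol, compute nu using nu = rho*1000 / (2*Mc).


nu = rho * 1000 / (2 * Mc)
nu = 1.01 * 1000 / (2 * 8545)
nu = 1010.0 / 17090
nu = 0.0591 mol/L

0.0591 mol/L


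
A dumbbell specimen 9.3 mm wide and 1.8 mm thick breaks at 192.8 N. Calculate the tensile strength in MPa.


Area = width * thickness = 9.3 * 1.8 = 16.74 mm^2
TS = force / area = 192.8 / 16.74 = 11.52 MPa

11.52 MPa


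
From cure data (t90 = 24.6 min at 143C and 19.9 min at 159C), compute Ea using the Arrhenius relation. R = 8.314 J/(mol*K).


T1 = 416.15 K, T2 = 432.15 K
1/T1 - 1/T2 = 8.8968e-05
ln(t1/t2) = ln(24.6/19.9) = 0.2120
Ea = 8.314 * 0.2120 / 8.8968e-05 = 19813.6748 J/mol
Ea = 19.81 kJ/mol

19.81 kJ/mol


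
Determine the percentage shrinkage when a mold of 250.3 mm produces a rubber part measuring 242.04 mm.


Shrinkage = (mold - part) / mold * 100
= (250.3 - 242.04) / 250.3 * 100
= 8.26 / 250.3 * 100
= 3.3%

3.3%


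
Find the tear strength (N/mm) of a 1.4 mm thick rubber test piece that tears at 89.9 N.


Tear strength = force / thickness
= 89.9 / 1.4
= 64.21 N/mm

64.21 N/mm


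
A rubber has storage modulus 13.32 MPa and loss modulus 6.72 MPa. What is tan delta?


tan delta = E'' / E'
= 6.72 / 13.32
= 0.5045

tan delta = 0.5045


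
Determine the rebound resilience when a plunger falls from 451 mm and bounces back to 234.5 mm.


Resilience = h_rebound / h_drop * 100
= 234.5 / 451 * 100
= 52.0%

52.0%


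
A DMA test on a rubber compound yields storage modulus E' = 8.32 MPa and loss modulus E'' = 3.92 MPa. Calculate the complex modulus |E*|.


|E*| = sqrt(E'^2 + E''^2)
= sqrt(8.32^2 + 3.92^2)
= sqrt(69.2224 + 15.3664)
= 9.197 MPa

9.197 MPa


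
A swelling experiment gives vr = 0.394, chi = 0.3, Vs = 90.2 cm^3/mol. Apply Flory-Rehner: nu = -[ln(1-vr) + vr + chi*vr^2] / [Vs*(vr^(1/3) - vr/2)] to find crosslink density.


ln(1 - vr) = ln(1 - 0.394) = -0.5009
Numerator = -((-0.5009) + 0.394 + 0.3 * 0.394^2) = 0.0603
Denominator = 90.2 * (0.394^(1/3) - 0.394/2) = 48.3566
nu = 0.0603 / 48.3566 = 0.0012 mol/cm^3

0.0012 mol/cm^3


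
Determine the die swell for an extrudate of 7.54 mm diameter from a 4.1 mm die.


Die swell ratio = D_extrudate / D_die
= 7.54 / 4.1
= 1.839

Die swell = 1.839


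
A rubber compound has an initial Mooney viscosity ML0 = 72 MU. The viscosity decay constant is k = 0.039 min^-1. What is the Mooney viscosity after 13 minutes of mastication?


ML = ML0 * exp(-k * t)
ML = 72 * exp(-0.039 * 13)
ML = 72 * 0.6023
ML = 43.37 MU

43.37 MU


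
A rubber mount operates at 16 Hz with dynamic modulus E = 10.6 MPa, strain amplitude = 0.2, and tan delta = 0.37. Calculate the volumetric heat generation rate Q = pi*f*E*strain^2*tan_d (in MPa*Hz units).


Q = pi * f * E * strain^2 * tan_d
= pi * 16 * 10.6 * 0.2^2 * 0.37
= pi * 16 * 10.6 * 0.0400 * 0.37
= 7.8856

Q = 7.8856


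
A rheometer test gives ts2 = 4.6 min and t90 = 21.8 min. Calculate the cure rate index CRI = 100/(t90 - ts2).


CRI = 100 / (t90 - ts2)
= 100 / (21.8 - 4.6)
= 100 / 17.2
= 5.81 min^-1

5.81 min^-1


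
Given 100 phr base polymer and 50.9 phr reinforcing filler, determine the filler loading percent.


Filler % = filler / (rubber + filler) * 100
= 50.9 / (100 + 50.9) * 100
= 50.9 / 150.9 * 100
= 33.73%

33.73%


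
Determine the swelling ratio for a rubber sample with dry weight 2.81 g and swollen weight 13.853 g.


Q = W_swollen / W_dry
Q = 13.853 / 2.81
Q = 4.93

Q = 4.93


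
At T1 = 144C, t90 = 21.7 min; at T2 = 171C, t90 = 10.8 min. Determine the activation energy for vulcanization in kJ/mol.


T1 = 417.15 K, T2 = 444.15 K
1/T1 - 1/T2 = 1.4573e-04
ln(t1/t2) = ln(21.7/10.8) = 0.6978
Ea = 8.314 * 0.6978 / 1.4573e-04 = 39808.7053 J/mol
Ea = 39.81 kJ/mol

39.81 kJ/mol


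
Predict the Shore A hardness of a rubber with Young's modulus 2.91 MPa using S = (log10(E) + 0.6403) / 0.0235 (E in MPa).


log10(E) = 0.0235*S - 0.6403  =>  S = (log10(E) + 0.6403) / 0.0235
log10(2.91) = 0.463893
S = (0.463893 + 0.6403) / 0.0235 = 1.104193 / 0.0235
S = 47.0

Shore A = 47.0


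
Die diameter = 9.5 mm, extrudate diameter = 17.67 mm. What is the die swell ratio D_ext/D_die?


Die swell ratio = D_extrudate / D_die
= 17.67 / 9.5
= 1.86

Die swell = 1.86
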